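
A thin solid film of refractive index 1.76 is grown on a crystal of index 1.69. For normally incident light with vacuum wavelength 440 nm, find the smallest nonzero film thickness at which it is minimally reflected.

Ray reflecting at the top interface goes from n = 1.0 toward n = 1.76: a half-wave phase shift.
Bottom surface (1.76 → 1.69): reflection off a lower-index medium gives no phase shift.
Exactly one π shift → a net half-wave offset.
With one net inversion, destructive interference in reflection requires 2 n t = m λ.
Minimum nonzero at m = 1: t = λ / (2 n) = 440 / (2 × 1.76) = 125 nm.

125 nm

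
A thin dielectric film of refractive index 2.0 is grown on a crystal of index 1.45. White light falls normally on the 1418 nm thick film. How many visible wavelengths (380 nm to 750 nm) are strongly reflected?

7

Ray reflecting at the top interface goes from n = 1.0 toward n = 2.0: a half-wave phase shift.
Ray reflecting at the bottom interface goes from n = 2.0 toward n = 1.45: no phase shift.
Exactly one π shift → a net half-wave offset.
So the condition for constructive reflection is 2 n t = (m + ½) λ.
λ = 2 n t / (m + ½) = 5672 / (m + ½) nm.
m=7: 756 nm (IR); m=8: 667 nm (visible); m=9: 597 nm (visible); m=10: 540 nm (visible); m=11: 493 nm (visible); m=12: 454 nm (visible); m=13: 420 nm (visible); m=14: 391 nm (visible); m=15: 366 nm (UV).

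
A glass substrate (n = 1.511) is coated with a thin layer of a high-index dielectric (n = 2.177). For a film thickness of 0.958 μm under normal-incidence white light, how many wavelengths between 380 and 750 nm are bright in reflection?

5

At the upper boundary (n = 1.0 to n = 2.177) the reflected ray undergoes a half-wave phase shift.
Ray reflecting at the bottom interface goes from n = 2.177 toward n = 1.511: no phase shift.
The two reflections differ by half a wavelength.
With one net inversion, constructive interference in reflection requires 2 n t = (m + ½) λ.
λ = 2 n t / (m + ½) = 4171 / (m + ½) nm.
m=5: 758 nm (IR); m=6: 642 nm (visible); m=7: 556 nm (visible); m=8: 491 nm (visible); m=9: 439 nm (visible); m=10: 397 nm (visible); m=11: 363 nm (UV).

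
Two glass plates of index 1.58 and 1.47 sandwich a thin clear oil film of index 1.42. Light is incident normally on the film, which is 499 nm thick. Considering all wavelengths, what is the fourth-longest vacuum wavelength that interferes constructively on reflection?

405 nm

Ray reflecting at the top interface goes from n = 1.58 toward n = 1.42: no phase shift.
Bottom surface (1.42 → 1.47): reflection off a higher-index medium gives a half-wave phase shift.
Exactly one π shift → a net half-wave offset.
With one net inversion, constructive interference in reflection requires 2 n t = (m + ½) λ.
λ = 2 n t / (m + ½). The fourth-longest wavelength is m = 3: λ = 2 × 1.42 × 499 / 3.50 = 405 nm.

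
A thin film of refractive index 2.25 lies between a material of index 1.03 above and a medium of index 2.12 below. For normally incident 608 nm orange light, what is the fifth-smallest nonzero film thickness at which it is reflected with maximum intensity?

Ray reflecting at the top interface goes from n = 1.03 toward n = 2.25: a half-wave phase shift.
Bottom surface (2.25 → 2.12): reflection off a lower-index medium gives no phase shift.
Net: one phase inversion between the two reflected rays.
So the condition for constructive reflection is 2 n t = (m + ½) λ.
The fifth-smallest nonzero thickness corresponds to m = 4: t = (m + ½) λ / (2 n) = 4.50 × 608 / (2 × 2.25) = 608 nm.

608 nm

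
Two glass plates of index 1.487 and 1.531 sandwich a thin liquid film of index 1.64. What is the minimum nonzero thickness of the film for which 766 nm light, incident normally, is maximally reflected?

117 nm

Top surface (1.487 → 1.64): reflection off a higher-index medium gives a half-wave phase shift.
Ray reflecting at the bottom interface goes from n = 1.64 toward n = 1.531: no phase shift.
Net: one phase inversion between the two reflected rays.
For bright reflection here: 2 n t = (m + ½) λ.
Minimum at m = 0: t = λ / (4 n) = 766 / (4 × 1.64) = 117 nm.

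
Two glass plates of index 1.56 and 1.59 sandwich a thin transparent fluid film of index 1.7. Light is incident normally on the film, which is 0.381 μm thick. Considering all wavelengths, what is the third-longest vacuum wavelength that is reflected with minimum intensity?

432 nm

Ray reflecting at the top interface goes from n = 1.56 toward n = 1.7: a half-wave phase shift.
At the lower boundary (n = 1.7 to n = 1.59) the reflected ray undergoes no phase shift.
Net: one phase inversion between the two reflected rays.
So the condition for destructive reflection is 2 n t = m λ.
λ = 2 n t / m. The third-longest wavelength is m = 3: λ = 2 × 1.7 × 381 / 3.00 = 432 nm.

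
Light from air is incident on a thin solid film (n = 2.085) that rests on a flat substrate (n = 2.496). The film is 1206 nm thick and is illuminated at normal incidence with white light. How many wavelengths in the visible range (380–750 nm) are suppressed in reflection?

6

Ray reflecting at the top interface goes from n = 1.0 toward n = 2.085: a half-wave phase shift.
Ray reflecting at the bottom interface goes from n = 2.085 toward n = 2.496: a half-wave phase shift.
Zero or two π shifts → no net half-wave offset.
For weak reflection here: 2 n t = (m + ½) λ.
λ = 2 n t / (m + ½) = 5029 / (m + ½) nm.
m=6: 774 nm (IR); m=7: 671 nm (visible); m=8: 592 nm (visible); m=9: 529 nm (visible); m=10: 479 nm (visible); m=11: 437 nm (visible); m=12: 402 nm (visible); m=13: 373 nm (UV).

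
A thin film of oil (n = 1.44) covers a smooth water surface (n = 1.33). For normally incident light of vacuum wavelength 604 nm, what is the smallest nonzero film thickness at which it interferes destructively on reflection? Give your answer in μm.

0.210 μm

At the upper boundary (n = 1.0 to n = 1.44) the reflected ray undergoes a half-wave phase shift.
At the lower boundary (n = 1.44 to n = 1.33) the reflected ray undergoes no phase shift.
Net: one phase inversion between the two reflected rays.
With one net inversion, destructive interference in reflection requires 2 n t = m λ.
The smallest nonzero thickness corresponds to m = 1: t = m λ / (2 n) = 1.00 × 604 / (2 × 1.44) = 210 nm.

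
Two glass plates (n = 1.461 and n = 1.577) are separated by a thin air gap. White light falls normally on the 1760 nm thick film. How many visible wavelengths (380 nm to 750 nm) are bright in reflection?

At the upper boundary (n = 1.461 to n = 1.0) the reflected ray undergoes no phase shift.
At the lower boundary (n = 1.0 to n = 1.577) the reflected ray undergoes a half-wave phase shift.
The two reflections differ by half a wavelength.
So the condition for constructive reflection is 2 n t = (m + ½) λ.
λ = 2 n t / (m + ½) = 3520 / (m + ½) nm.
m=4: 782 nm (IR); m=5: 640 nm (visible); m=6: 542 nm (visible); m=7: 469 nm (visible); m=8: 414 nm (visible); m=9: 371 nm (UV).

4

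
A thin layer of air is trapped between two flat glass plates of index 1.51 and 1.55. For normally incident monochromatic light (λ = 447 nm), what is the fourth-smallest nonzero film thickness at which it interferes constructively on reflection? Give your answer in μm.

Top surface (1.51 → 1.0): reflection off a lower-index medium gives no phase shift.
Ray reflecting at the bottom interface goes from n = 1.0 toward n = 1.55: a half-wave phase shift.
Net: one phase inversion between the two reflected rays.
For strong reflection here: 2 n t = (m + ½) λ.
The fourth-smallest nonzero thickness corresponds to m = 3: t = (m + ½) λ / (2 n) = 3.50 × 447 / (2 × 1.0) = 782 nm.

0.782 μm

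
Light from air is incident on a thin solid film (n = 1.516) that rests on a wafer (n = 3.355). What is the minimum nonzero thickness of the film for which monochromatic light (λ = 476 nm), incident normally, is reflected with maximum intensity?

Top surface (1.0 → 1.516): reflection off a higher-index medium gives a half-wave phase shift.
At the lower boundary (n = 1.516 to n = 3.355) the reflected ray undergoes a half-wave phase shift.
The two reflections carry the same phase change, so no net offset.
For maximum reflection here: 2 n t = m λ.
Minimum nonzero at m = 1: t = λ / (2 n) = 476 / (2 × 1.516) = 157 nm.

157 nm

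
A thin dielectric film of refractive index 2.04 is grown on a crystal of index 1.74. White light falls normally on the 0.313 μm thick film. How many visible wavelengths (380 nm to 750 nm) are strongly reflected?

1

At the upper boundary (n = 1.0 to n = 2.04) the reflected ray undergoes a half-wave phase shift.
Bottom surface (2.04 → 1.74): reflection off a lower-index medium gives no phase shift.
The two reflections differ by half a wavelength.
For maximum reflection here: 2 n t = (m + ½) λ.
λ = 2 n t / (m + ½) = 1277 / (m + ½) nm.
m=1: 851 nm (IR); m=2: 511 nm (visible); m=3: 365 nm (UV).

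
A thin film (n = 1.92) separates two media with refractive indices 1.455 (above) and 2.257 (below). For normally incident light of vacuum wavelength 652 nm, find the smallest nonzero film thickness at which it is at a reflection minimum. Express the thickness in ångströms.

Top surface (1.455 → 1.92): reflection off a higher-index medium gives a half-wave phase shift.
At the lower boundary (n = 1.92 to n = 2.257) the reflected ray undergoes a half-wave phase shift.
Net: no relative phase inversion (both shifts match).
For weak reflection here: 2 n t = (m + ½) λ.
Minimum at m = 0: t = λ / (4 n) = 652 / (4 × 1.92) = 84.9 nm.

849 Å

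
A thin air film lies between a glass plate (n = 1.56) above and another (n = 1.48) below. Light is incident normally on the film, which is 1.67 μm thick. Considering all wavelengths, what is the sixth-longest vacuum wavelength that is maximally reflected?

Top surface (1.56 → 1.0): reflection off a lower-index medium gives no phase shift.
Bottom surface (1.0 → 1.48): reflection off a higher-index medium gives a half-wave phase shift.
The two reflections differ by half a wavelength.
With one net inversion, constructive interference in reflection requires 2 n t = (m + ½) λ.
λ = 2 n t / (m + ½). The sixth-longest wavelength is m = 5: λ = 2 × 1.0 × 1670 / 5.50 = 607 nm.

607 nm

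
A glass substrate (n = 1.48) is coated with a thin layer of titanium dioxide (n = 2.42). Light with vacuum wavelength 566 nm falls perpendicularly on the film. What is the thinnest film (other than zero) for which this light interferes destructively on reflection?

117 nm

Top surface (1.0 → 2.42): reflection off a higher-index medium gives a half-wave phase shift.
Bottom surface (2.42 → 1.48): reflection off a lower-index medium gives no phase shift.
Exactly one π shift → a net half-wave offset.
For weak reflection here: 2 n t = m λ.
Minimum nonzero at m = 1: t = λ / (2 n) = 566 / (2 × 2.42) = 117 nm.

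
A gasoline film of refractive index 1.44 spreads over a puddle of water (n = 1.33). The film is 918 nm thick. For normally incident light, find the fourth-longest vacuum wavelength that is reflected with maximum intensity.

Ray reflecting at the top interface goes from n = 1.0 toward n = 1.44: a half-wave phase shift.
Ray reflecting at the bottom interface goes from n = 1.44 toward n = 1.33: no phase shift.
Net: one phase inversion between the two reflected rays.
With one net inversion, constructive interference in reflection requires 2 n t = (m + ½) λ.
λ = 2 n t / (m + ½). The fourth-longest wavelength is m = 3: λ = 2 × 1.44 × 918 / 3.50 = 755 nm.

755 nm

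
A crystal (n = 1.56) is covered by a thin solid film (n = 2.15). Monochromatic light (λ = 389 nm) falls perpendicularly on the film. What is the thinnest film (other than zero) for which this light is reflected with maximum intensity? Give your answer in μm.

At the upper boundary (n = 1.0 to n = 2.15) the reflected ray undergoes a half-wave phase shift.
Bottom surface (2.15 → 1.56): reflection off a lower-index medium gives no phase shift.
The two reflections differ by half a wavelength.
For maximum reflection here: 2 n t = (m + ½) λ.
Minimum at m = 0: t = λ / (4 n) = 389 / (4 × 2.15) = 45.2 nm.

0.0452 μm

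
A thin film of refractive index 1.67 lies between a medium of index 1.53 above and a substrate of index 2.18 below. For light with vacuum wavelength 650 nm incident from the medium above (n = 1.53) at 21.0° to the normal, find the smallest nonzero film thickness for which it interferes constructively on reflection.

206 nm

Ray reflecting at the top interface goes from n = 1.53 toward n = 1.67: a half-wave phase shift.
Ray reflecting at the bottom interface goes from n = 1.67 toward n = 2.18: a half-wave phase shift.
Zero or two π shifts → no net half-wave offset.
So the condition for constructive reflection is 2 n t cos θ_r = m λ.
Snell's law: 1.53 sin 21.0° = 1.67 sin θ_r → sin θ_r = 0.328, cos θ_r = 0.945.
Minimum nonzero at m = 1: t = λ / (2 n cos θ_r) = 650 / (2 × 1.67 × 0.945) = 206 nm.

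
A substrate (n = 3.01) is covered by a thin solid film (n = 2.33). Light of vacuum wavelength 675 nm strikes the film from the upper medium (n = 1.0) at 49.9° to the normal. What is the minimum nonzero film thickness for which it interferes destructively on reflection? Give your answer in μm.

Ray reflecting at the top interface goes from n = 1.0 toward n = 2.33: a half-wave phase shift.
Bottom surface (2.33 → 3.01): reflection off a higher-index medium gives a half-wave phase shift.
Net: no relative phase inversion (both shifts match).
With no net inversion, destructive interference in reflection requires 2 n t cos θ_r = (m + ½) λ.
Snell's law: 1.0 sin 49.9° = 2.33 sin θ_r → sin θ_r = 0.328, cos θ_r = 0.945.
Minimum at m = 0: t = λ / (4 n cos θ_r) = 675 / (4 × 2.33 × 0.945) = 76.7 nm.

0.0767 μm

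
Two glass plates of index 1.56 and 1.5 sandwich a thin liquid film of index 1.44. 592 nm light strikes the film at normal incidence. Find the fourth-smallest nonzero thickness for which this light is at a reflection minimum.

822 nm

At the upper boundary (n = 1.56 to n = 1.44) the reflected ray undergoes no phase shift.
At the lower boundary (n = 1.44 to n = 1.5) the reflected ray undergoes a half-wave phase shift.
Exactly one π shift → a net half-wave offset.
For minimum reflection here: 2 n t = m λ.
The fourth-smallest nonzero thickness corresponds to m = 4: t = m λ / (2 n) = 4.00 × 592 / (2 × 1.44) = 822 nm.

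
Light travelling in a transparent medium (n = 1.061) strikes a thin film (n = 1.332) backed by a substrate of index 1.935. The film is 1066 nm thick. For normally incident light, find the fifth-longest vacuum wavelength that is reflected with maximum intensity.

568 nm

At the upper boundary (n = 1.061 to n = 1.332) the reflected ray undergoes a half-wave phase shift.
Ray reflecting at the bottom interface goes from n = 1.332 toward n = 1.935: a half-wave phase shift.
The two reflections carry the same phase change, so no net offset.
With no net inversion, constructive interference in reflection requires 2 n t = m λ.
λ = 2 n t / m. The fifth-longest wavelength is m = 5: λ = 2 × 1.332 × 1066 / 5.00 = 568 nm.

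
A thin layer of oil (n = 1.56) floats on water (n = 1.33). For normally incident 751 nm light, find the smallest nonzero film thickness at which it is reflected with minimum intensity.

Top surface (1.0 → 1.56): reflection off a higher-index medium gives a half-wave phase shift.
Ray reflecting at the bottom interface goes from n = 1.56 toward n = 1.33: no phase shift.
Exactly one π shift → a net half-wave offset.
For minimum reflection here: 2 n t = m λ.
Minimum nonzero at m = 1: t = λ / (2 n) = 751 / (2 × 1.56) = 241 nm.

241 nm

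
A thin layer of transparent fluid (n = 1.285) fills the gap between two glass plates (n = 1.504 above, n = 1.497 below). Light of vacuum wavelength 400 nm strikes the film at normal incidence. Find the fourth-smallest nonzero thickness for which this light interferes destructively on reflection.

623 nm

Ray reflecting at the top interface goes from n = 1.504 toward n = 1.285: no phase shift.
At the lower boundary (n = 1.285 to n = 1.497) the reflected ray undergoes a half-wave phase shift.
Net: one phase inversion between the two reflected rays.
So the condition for destructive reflection is 2 n t = m λ.
The fourth-smallest nonzero thickness corresponds to m = 4: t = m λ / (2 n) = 4.00 × 400 / (2 × 1.285) = 623 nm.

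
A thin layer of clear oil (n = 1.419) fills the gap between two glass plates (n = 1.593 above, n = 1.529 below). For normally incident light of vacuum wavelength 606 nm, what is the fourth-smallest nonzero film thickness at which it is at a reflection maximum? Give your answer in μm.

0.747 μm

Top surface (1.593 → 1.419): reflection off a lower-index medium gives no phase shift.
Bottom surface (1.419 → 1.529): reflection off a higher-index medium gives a half-wave phase shift.
The two reflections differ by half a wavelength.
With one net inversion, constructive interference in reflection requires 2 n t = (m + ½) λ.
The fourth-smallest nonzero thickness corresponds to m = 3: t = (m + ½) λ / (2 n) = 3.50 × 606 / (2 × 1.419) = 747 nm.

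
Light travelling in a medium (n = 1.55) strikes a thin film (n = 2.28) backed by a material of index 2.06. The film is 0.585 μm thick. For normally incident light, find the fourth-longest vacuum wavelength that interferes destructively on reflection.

667 nm

Top surface (1.55 → 2.28): reflection off a higher-index medium gives a half-wave phase shift.
Ray reflecting at the bottom interface goes from n = 2.28 toward n = 2.06: no phase shift.
Exactly one π shift → a net half-wave offset.
For dark reflection here: 2 n t = m λ.
λ = 2 n t / m. The fourth-longest wavelength is m = 4: λ = 2 × 2.28 × 585 / 4.00 = 667 nm.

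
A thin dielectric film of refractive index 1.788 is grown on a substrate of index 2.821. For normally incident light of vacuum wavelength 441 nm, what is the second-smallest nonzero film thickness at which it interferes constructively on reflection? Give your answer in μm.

0.247 μm

At the upper boundary (n = 1.0 to n = 1.788) the reflected ray undergoes a half-wave phase shift.
Bottom surface (1.788 → 2.821): reflection off a higher-index medium gives a half-wave phase shift.
Net: no relative phase inversion (both shifts match).
So the condition for constructive reflection is 2 n t = m λ.
The second-smallest nonzero thickness corresponds to m = 2: t = m λ / (2 n) = 2.00 × 441 / (2 × 1.788) = 247 nm.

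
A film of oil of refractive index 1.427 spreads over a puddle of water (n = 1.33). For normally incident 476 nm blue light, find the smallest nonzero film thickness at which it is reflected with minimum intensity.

167 nm

At the upper boundary (n = 1.0 to n = 1.427) the reflected ray undergoes a half-wave phase shift.
Bottom surface (1.427 → 1.33): reflection off a lower-index medium gives no phase shift.
Net: one phase inversion between the two reflected rays.
So the condition for destructive reflection is 2 n t = m λ.
Minimum nonzero at m = 1: t = λ / (2 n) = 476 / (2 × 1.427) = 167 nm.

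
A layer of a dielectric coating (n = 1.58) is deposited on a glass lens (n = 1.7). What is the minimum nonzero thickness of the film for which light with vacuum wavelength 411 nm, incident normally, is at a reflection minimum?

65.0 nm

At the upper boundary (n = 1.0 to n = 1.58) the reflected ray undergoes a half-wave phase shift.
Ray reflecting at the bottom interface goes from n = 1.58 toward n = 1.7: a half-wave phase shift.
Zero or two π shifts → no net half-wave offset.
For minimum reflection here: 2 n t = (m + ½) λ.
Minimum at m = 0: t = λ / (4 n) = 411 / (4 × 1.58) = 65.0 nm.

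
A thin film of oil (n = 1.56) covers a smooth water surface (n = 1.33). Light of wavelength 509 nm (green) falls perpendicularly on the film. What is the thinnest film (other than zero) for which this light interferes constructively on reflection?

81.6 nm

At the upper boundary (n = 1.0 to n = 1.56) the reflected ray undergoes a half-wave phase shift.
Ray reflecting at the bottom interface goes from n = 1.56 toward n = 1.33: no phase shift.
The two reflections differ by half a wavelength.
With one net inversion, constructive interference in reflection requires 2 n t = (m + ½) λ.
Minimum at m = 0: t = λ / (4 n) = 509 / (4 × 1.56) = 81.6 nm.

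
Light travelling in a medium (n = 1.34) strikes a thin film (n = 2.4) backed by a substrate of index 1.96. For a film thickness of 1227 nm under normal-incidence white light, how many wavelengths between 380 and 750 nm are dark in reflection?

Top surface (1.34 → 2.4): reflection off a higher-index medium gives a half-wave phase shift.
Ray reflecting at the bottom interface goes from n = 2.4 toward n = 1.96: no phase shift.
The two reflections differ by half a wavelength.
With one net inversion, destructive interference in reflection requires 2 n t = m λ.
λ = 2 n t / m = 5890 / m nm.
m=7: 841 nm (IR); m=8: 736 nm (visible); m=9: 654 nm (visible); m=10: 589 nm (visible); m=11: 535 nm (visible); m=12: 491 nm (visible); m=13: 453 nm (visible); m=14: 421 nm (visible); m=15: 393 nm (visible); m=16: 368 nm (UV).

8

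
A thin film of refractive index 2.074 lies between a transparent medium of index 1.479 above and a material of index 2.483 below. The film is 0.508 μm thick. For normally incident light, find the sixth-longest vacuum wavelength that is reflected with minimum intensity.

383 nm

Top surface (1.479 → 2.074): reflection off a higher-index medium gives a half-wave phase shift.
At the lower boundary (n = 2.074 to n = 2.483) the reflected ray undergoes a half-wave phase shift.
Net: no relative phase inversion (both shifts match).
With no net inversion, destructive interference in reflection requires 2 n t = (m + ½) λ.
λ = 2 n t / (m + ½). The sixth-longest wavelength is m = 5: λ = 2 × 2.074 × 508 / 5.50 = 383 nm.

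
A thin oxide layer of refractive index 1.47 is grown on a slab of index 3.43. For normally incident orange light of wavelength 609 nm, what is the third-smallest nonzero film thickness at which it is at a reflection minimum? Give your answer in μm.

Ray reflecting at the top interface goes from n = 1.0 toward n = 1.47: a half-wave phase shift.
At the lower boundary (n = 1.47 to n = 3.43) the reflected ray undergoes a half-wave phase shift.
The two reflections carry the same phase change, so no net offset.
So the condition for destructive reflection is 2 n t = (m + ½) λ.
The third-smallest nonzero thickness corresponds to m = 2: t = (m + ½) λ / (2 n) = 2.50 × 609 / (2 × 1.47) = 518 nm.

0.518 μm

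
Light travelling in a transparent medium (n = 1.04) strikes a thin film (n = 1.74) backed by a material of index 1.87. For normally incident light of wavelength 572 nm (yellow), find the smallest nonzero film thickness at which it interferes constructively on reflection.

Ray reflecting at the top interface goes from n = 1.04 toward n = 1.74: a half-wave phase shift.
At the lower boundary (n = 1.74 to n = 1.87) the reflected ray undergoes a half-wave phase shift.
Net: no relative phase inversion (both shifts match).
So the condition for constructive reflection is 2 n t = m λ.
Minimum nonzero at m = 1: t = λ / (2 n) = 572 / (2 × 1.74) = 164 nm.

164 nm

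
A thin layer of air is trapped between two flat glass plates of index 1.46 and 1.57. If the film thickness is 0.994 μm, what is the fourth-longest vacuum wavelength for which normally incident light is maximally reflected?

Ray reflecting at the top interface goes from n = 1.46 toward n = 1.0: no phase shift.
Ray reflecting at the bottom interface goes from n = 1.0 toward n = 1.57: a half-wave phase shift.
Net: one phase inversion between the two reflected rays.
For maximum reflection here: 2 n t = (m + ½) λ.
λ = 2 n t / (m + ½). The fourth-longest wavelength is m = 3: λ = 2 × 1.0 × 994 / 3.50 = 568 nm.

568 nm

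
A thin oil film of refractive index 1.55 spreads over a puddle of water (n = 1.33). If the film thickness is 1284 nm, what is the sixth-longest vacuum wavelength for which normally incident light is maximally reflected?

At the upper boundary (n = 1.0 to n = 1.55) the reflected ray undergoes a half-wave phase shift.
Ray reflecting at the bottom interface goes from n = 1.55 toward n = 1.33: no phase shift.
Exactly one π shift → a net half-wave offset.
For maximum reflection here: 2 n t = (m + ½) λ.
λ = 2 n t / (m + ½). The sixth-longest wavelength is m = 5: λ = 2 × 1.55 × 1284 / 5.50 = 724 nm.

724 nm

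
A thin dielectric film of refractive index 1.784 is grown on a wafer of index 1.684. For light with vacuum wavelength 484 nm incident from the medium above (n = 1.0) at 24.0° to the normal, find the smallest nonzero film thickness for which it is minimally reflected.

139 nm

At the upper boundary (n = 1.0 to n = 1.784) the reflected ray undergoes a half-wave phase shift.
Bottom surface (1.784 → 1.684): reflection off a lower-index medium gives no phase shift.
The two reflections differ by half a wavelength.
So the condition for destructive reflection is 2 n t cos θ_r = m λ.
Snell's law: 1.0 sin 24.0° = 1.784 sin θ_r → sin θ_r = 0.228, cos θ_r = 0.974.
Minimum nonzero at m = 1: t = λ / (2 n cos θ_r) = 484 / (2 × 1.784 × 0.974) = 139 nm.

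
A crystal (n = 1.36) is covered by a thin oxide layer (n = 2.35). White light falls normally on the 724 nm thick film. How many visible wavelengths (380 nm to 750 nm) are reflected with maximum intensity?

Top surface (1.0 → 2.35): reflection off a higher-index medium gives a half-wave phase shift.
At the lower boundary (n = 2.35 to n = 1.36) the reflected ray undergoes no phase shift.
Exactly one π shift → a net half-wave offset.
So the condition for constructive reflection is 2 n t = (m + ½) λ.
λ = 2 n t / (m + ½) = 3403 / (m + ½) nm.
m=4: 756 nm (IR); m=5: 619 nm (visible); m=6: 524 nm (visible); m=7: 454 nm (visible); m=8: 400 nm (visible); m=9: 358 nm (UV).

4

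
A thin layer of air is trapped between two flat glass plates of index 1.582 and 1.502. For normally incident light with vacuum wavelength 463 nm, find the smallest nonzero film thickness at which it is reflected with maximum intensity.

At the upper boundary (n = 1.582 to n = 1.0) the reflected ray undergoes no phase shift.
At the lower boundary (n = 1.0 to n = 1.502) the reflected ray undergoes a half-wave phase shift.
The two reflections differ by half a wavelength.
So the condition for constructive reflection is 2 n t = (m + ½) λ.
Minimum at m = 0: t = λ / (4 n) = 463 / (4 × 1.0) = 116 nm.

116 nm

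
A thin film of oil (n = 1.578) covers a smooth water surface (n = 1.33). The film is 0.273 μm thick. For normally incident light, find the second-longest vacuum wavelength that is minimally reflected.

At the upper boundary (n = 1.0 to n = 1.578) the reflected ray undergoes a half-wave phase shift.
Bottom surface (1.578 → 1.33): reflection off a lower-index medium gives no phase shift.
The two reflections differ by half a wavelength.
So the condition for destructive reflection is 2 n t = m λ.
λ = 2 n t / m. The second-longest wavelength is m = 2: λ = 2 × 1.578 × 273 / 2.00 = 431 nm.

431 nm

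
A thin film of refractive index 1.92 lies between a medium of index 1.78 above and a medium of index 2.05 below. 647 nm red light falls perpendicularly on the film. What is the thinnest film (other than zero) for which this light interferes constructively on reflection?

168 nm

At the upper boundary (n = 1.78 to n = 1.92) the reflected ray undergoes a half-wave phase shift.
At the lower boundary (n = 1.92 to n = 2.05) the reflected ray undergoes a half-wave phase shift.
Net: no relative phase inversion (both shifts match).
For strong reflection here: 2 n t = m λ.
Minimum nonzero at m = 1: t = λ / (2 n) = 647 / (2 × 1.92) = 168 nm.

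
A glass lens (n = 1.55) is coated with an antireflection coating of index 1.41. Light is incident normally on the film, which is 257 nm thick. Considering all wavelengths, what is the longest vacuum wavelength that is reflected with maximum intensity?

725 nm

Ray reflecting at the top interface goes from n = 1.0 toward n = 1.41: a half-wave phase shift.
Bottom surface (1.41 → 1.55): reflection off a higher-index medium gives a half-wave phase shift.
Zero or two π shifts → no net half-wave offset.
So the condition for constructive reflection is 2 n t = m λ.
λ = 2 n t / m. The longest wavelength is m = 1: λ = 2 × 1.41 × 257 / 1.00 = 725 nm.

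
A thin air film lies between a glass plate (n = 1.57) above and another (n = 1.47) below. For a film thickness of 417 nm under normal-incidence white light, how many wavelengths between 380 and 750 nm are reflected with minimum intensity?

At the upper boundary (n = 1.57 to n = 1.0) the reflected ray undergoes no phase shift.
At the lower boundary (n = 1.0 to n = 1.47) the reflected ray undergoes a half-wave phase shift.
The two reflections differ by half a wavelength.
So the condition for destructive reflection is 2 n t = m λ.
λ = 2 n t / m = 834 / m nm.
m=1: 834 nm (IR); m=2: 417 nm (visible); m=3: 278 nm (UV).

1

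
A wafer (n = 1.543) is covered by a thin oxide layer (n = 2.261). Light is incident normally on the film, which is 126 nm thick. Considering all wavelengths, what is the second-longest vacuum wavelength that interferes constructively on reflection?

380 nm

Ray reflecting at the top interface goes from n = 1.0 toward n = 2.261: a half-wave phase shift.
Bottom surface (2.261 → 1.543): reflection off a lower-index medium gives no phase shift.
Net: one phase inversion between the two reflected rays.
So the condition for constructive reflection is 2 n t = (m + ½) λ.
λ = 2 n t / (m + ½). The second-longest wavelength is m = 1: λ = 2 × 2.261 × 126 / 1.50 = 380 nm.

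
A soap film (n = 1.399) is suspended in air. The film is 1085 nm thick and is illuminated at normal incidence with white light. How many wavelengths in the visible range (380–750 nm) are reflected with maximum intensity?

4

At the upper boundary (n = 1.0 to n = 1.399) the reflected ray undergoes a half-wave phase shift.
Ray reflecting at the bottom interface goes from n = 1.399 toward n = 1.0: no phase shift.
The two reflections differ by half a wavelength.
So the condition for constructive reflection is 2 n t = (m + ½) λ.
λ = 2 n t / (m + ½) = 3036 / (m + ½) nm.
m=3: 867 nm (IR); m=4: 675 nm (visible); m=5: 552 nm (visible); m=6: 467 nm (visible); m=7: 405 nm (visible); m=8: 357 nm (UV).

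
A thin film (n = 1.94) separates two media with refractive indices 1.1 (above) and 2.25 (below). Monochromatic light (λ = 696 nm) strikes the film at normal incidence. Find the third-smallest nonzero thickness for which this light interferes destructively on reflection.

448 nm

At the upper boundary (n = 1.1 to n = 1.94) the reflected ray undergoes a half-wave phase shift.
Ray reflecting at the bottom interface goes from n = 1.94 toward n = 2.25: a half-wave phase shift.
Net: no relative phase inversion (both shifts match).
For dark reflection here: 2 n t = (m + ½) λ.
The third-smallest nonzero thickness corresponds to m = 2: t = (m + ½) λ / (2 n) = 2.50 × 696 / (2 × 1.94) = 448 nm.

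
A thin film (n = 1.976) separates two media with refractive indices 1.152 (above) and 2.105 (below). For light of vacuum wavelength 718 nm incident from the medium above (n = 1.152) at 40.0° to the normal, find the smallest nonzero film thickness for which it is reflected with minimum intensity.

At the upper boundary (n = 1.152 to n = 1.976) the reflected ray undergoes a half-wave phase shift.
At the lower boundary (n = 1.976 to n = 2.105) the reflected ray undergoes a half-wave phase shift.
The two reflections carry the same phase change, so no net offset.
So the condition for destructive reflection is 2 n t cos θ_r = (m + ½) λ.
Snell's law: 1.152 sin 40.0° = 1.976 sin θ_r → sin θ_r = 0.375, cos θ_r = 0.927.
Minimum at m = 0: t = λ / (4 n cos θ_r) = 718 / (4 × 1.976 × 0.927) = 98.0 nm.

98.0 nm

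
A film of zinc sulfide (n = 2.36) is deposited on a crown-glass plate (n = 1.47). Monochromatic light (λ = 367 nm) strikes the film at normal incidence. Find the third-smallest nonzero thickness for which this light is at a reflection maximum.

194 nm

At the upper boundary (n = 1.0 to n = 2.36) the reflected ray undergoes a half-wave phase shift.
At the lower boundary (n = 2.36 to n = 1.47) the reflected ray undergoes no phase shift.
Exactly one π shift → a net half-wave offset.
For strong reflection here: 2 n t = (m + ½) λ.
The third-smallest nonzero thickness corresponds to m = 2: t = (m + ½) λ / (2 n) = 2.50 × 367 / (2 × 2.36) = 194 nm.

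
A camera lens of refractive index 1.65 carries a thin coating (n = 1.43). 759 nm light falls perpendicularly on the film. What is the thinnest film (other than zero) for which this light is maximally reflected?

265 nm

Ray reflecting at the top interface goes from n = 1.0 toward n = 1.43: a half-wave phase shift.
At the lower boundary (n = 1.43 to n = 1.65) the reflected ray undergoes a half-wave phase shift.
The two reflections carry the same phase change, so no net offset.
For maximum reflection here: 2 n t = m λ.
Minimum nonzero at m = 1: t = λ / (2 n) = 759 / (2 × 1.43) = 265 nm.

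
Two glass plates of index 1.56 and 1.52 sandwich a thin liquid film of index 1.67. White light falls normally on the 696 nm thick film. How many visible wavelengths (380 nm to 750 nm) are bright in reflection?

Ray reflecting at the top interface goes from n = 1.56 toward n = 1.67: a half-wave phase shift.
Bottom surface (1.67 → 1.52): reflection off a lower-index medium gives no phase shift.
Exactly one π shift → a net half-wave offset.
So the condition for constructive reflection is 2 n t = (m + ½) λ.
λ = 2 n t / (m + ½) = 2325 / (m + ½) nm.
m=2: 930 nm (IR); m=3: 664 nm (visible); m=4: 517 nm (visible); m=5: 423 nm (visible); m=6: 358 nm (UV).

3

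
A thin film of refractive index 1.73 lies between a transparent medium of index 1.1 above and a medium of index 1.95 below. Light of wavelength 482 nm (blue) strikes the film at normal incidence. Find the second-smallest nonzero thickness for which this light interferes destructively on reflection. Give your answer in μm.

At the upper boundary (n = 1.1 to n = 1.73) the reflected ray undergoes a half-wave phase shift.
At the lower boundary (n = 1.73 to n = 1.95) the reflected ray undergoes a half-wave phase shift.
The two reflections carry the same phase change, so no net offset.
So the condition for destructive reflection is 2 n t = (m + ½) λ.
The second-smallest nonzero thickness corresponds to m = 1: t = (m + ½) λ / (2 n) = 1.50 × 482 / (2 × 1.73) = 209 nm.

0.209 μm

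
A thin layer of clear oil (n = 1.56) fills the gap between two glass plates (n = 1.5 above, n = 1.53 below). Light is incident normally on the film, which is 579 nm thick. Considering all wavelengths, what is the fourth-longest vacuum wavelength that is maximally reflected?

516 nm

Ray reflecting at the top interface goes from n = 1.5 toward n = 1.56: a half-wave phase shift.
Bottom surface (1.56 → 1.53): reflection off a lower-index medium gives no phase shift.
Net: one phase inversion between the two reflected rays.
With one net inversion, constructive interference in reflection requires 2 n t = (m + ½) λ.
λ = 2 n t / (m + ½). The fourth-longest wavelength is m = 3: λ = 2 × 1.56 × 579 / 3.50 = 516 nm.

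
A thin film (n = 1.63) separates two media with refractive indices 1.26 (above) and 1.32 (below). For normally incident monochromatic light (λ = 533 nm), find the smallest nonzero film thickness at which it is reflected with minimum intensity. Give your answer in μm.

0.163 μm

Ray reflecting at the top interface goes from n = 1.26 toward n = 1.63: a half-wave phase shift.
At the lower boundary (n = 1.63 to n = 1.32) the reflected ray undergoes no phase shift.
Net: one phase inversion between the two reflected rays.
With one net inversion, destructive interference in reflection requires 2 n t = m λ.
Minimum nonzero at m = 1: t = λ / (2 n) = 533 / (2 × 1.63) = 163 nm.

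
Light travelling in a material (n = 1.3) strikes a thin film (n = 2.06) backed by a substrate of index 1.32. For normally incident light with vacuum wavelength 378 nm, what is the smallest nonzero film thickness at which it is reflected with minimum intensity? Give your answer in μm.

At the upper boundary (n = 1.3 to n = 2.06) the reflected ray undergoes a half-wave phase shift.
Bottom surface (2.06 → 1.32): reflection off a lower-index medium gives no phase shift.
The two reflections differ by half a wavelength.
For minimum reflection here: 2 n t = m λ.
The smallest nonzero thickness corresponds to m = 1: t = m λ / (2 n) = 1.00 × 378 / (2 × 2.06) = 91.7 nm.

0.0917 μm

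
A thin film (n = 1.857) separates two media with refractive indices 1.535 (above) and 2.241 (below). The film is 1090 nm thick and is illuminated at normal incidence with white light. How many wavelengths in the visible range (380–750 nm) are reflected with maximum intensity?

At the upper boundary (n = 1.535 to n = 1.857) the reflected ray undergoes a half-wave phase shift.
Bottom surface (1.857 → 2.241): reflection off a higher-index medium gives a half-wave phase shift.
Zero or two π shifts → no net half-wave offset.
For bright reflection here: 2 n t = m λ.
λ = 2 n t / m = 4048 / m nm.
m=5: 810 nm (IR); m=6: 675 nm (visible); m=7: 578 nm (visible); m=8: 506 nm (visible); m=9: 450 nm (visible); m=10: 405 nm (visible); m=11: 368 nm (UV).

5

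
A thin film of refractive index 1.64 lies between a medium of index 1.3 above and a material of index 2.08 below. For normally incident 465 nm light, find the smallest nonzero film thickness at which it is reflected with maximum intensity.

142 nm

Top surface (1.3 → 1.64): reflection off a higher-index medium gives a half-wave phase shift.
At the lower boundary (n = 1.64 to n = 2.08) the reflected ray undergoes a half-wave phase shift.
Zero or two π shifts → no net half-wave offset.
With no net inversion, constructive interference in reflection requires 2 n t = m λ.
Minimum nonzero at m = 1: t = λ / (2 n) = 465 / (2 × 1.64) = 142 nm.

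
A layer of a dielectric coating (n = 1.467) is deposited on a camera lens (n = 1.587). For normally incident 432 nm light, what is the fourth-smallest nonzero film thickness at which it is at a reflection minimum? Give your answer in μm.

0.515 μm

Ray reflecting at the top interface goes from n = 1.0 toward n = 1.467: a half-wave phase shift.
Bottom surface (1.467 → 1.587): reflection off a higher-index medium gives a half-wave phase shift.
Zero or two π shifts → no net half-wave offset.
For minimum reflection here: 2 n t = (m + ½) λ.
The fourth-smallest nonzero thickness corresponds to m = 3: t = (m + ½) λ / (2 n) = 3.50 × 432 / (2 × 1.467) = 515 nm.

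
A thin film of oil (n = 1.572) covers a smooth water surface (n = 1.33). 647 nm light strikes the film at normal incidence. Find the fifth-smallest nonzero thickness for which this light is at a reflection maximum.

Top surface (1.0 → 1.572): reflection off a higher-index medium gives a half-wave phase shift.
Ray reflecting at the bottom interface goes from n = 1.572 toward n = 1.33: no phase shift.
Net: one phase inversion between the two reflected rays.
For strong reflection here: 2 n t = (m + ½) λ.
The fifth-smallest nonzero thickness corresponds to m = 4: t = (m + ½) λ / (2 n) = 4.50 × 647 / (2 × 1.572) = 926 nm.

926 nm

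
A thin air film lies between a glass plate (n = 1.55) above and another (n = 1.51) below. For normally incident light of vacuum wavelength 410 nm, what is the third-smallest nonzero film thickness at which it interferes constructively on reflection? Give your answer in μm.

0.513 μm

At the upper boundary (n = 1.55 to n = 1.0) the reflected ray undergoes no phase shift.
At the lower boundary (n = 1.0 to n = 1.51) the reflected ray undergoes a half-wave phase shift.
Net: one phase inversion between the two reflected rays.
With one net inversion, constructive interference in reflection requires 2 n t = (m + ½) λ.
The third-smallest nonzero thickness corresponds to m = 2: t = (m + ½) λ / (2 n) = 2.50 × 410 / (2 × 1.0) = 513 nm.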